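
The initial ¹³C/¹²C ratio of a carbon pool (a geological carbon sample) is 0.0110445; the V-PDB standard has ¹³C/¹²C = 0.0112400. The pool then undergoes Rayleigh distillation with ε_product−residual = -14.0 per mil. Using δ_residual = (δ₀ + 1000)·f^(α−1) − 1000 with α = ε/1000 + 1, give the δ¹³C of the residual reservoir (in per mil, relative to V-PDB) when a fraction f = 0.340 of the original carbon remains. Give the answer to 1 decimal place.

-2.4 per mil

δ₀ = (0.0110445/0.0112400 − 1)×1000 = (0.982607 − 1)×1000 = -17.393 per mil
α − 1 = ε/1000 = -0.0140
f^(α−1) = 0.340^(-0.0140) = 1.015218
δ_res = (-17.393 + 1000) × 1.015218 − 1000 = 997.560 − 1000 = -2.44 per mil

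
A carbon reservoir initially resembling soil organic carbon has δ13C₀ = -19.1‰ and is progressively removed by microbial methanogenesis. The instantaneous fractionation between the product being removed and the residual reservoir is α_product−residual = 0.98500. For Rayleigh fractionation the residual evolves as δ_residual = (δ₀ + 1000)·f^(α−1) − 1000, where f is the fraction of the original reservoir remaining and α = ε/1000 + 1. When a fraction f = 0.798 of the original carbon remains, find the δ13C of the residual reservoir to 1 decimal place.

Rayleigh residual: δ_res = (δ₀ + 1000)·f^(α−1) − 1000
α − 1 = -0.01500
f^(α−1) = 0.798^(-0.01500) = 1.003390
δ_res = (-19.1 + 1000) × 1.003390 − 1000 = 984.226 − 1000 = -15.77‰

-15.8‰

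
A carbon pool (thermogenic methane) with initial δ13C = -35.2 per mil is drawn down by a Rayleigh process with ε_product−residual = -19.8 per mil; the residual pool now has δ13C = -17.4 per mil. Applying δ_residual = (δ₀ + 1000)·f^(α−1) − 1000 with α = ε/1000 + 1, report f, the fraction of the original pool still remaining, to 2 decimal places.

0.40

α − 1 = ε/1000 = -0.0198
(δ_res + 1000)/(δ₀ + 1000) = (-17.4 + 1000)/(-35.2 + 1000) = 982.6/964.8 = 1.018449
f = 1.018449^(1/-0.0198) = exp(ln(1.018449)/-0.0198) = exp(0.01828/-0.0198)
f = exp(-0.9233) = 0.3972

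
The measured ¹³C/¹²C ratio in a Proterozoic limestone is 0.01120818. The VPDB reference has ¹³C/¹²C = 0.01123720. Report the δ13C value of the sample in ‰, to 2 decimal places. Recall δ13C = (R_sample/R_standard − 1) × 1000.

-2.58‰

δ13C = (R_sample / R_standard − 1) × 1000
R_sample / R_standard = 0.01120818 / 0.01123720 = 0.997418
δ13C = (0.997418 − 1) × 1000 = -2.582‰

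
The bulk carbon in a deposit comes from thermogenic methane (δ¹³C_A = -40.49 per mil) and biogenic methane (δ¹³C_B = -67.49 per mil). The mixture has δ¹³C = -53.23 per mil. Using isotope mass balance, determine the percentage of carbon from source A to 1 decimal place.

δ_mix = f_A·δ_A + (1 − f_A)·δ_B  ⇒  f_A = (δ_mix − δ_B)/(δ_A − δ_B)
f_A = (-53.23 − (-67.49)) / (-40.49 − (-67.49))
f_A = 14.26 / 27.00 = 0.5281

52.8%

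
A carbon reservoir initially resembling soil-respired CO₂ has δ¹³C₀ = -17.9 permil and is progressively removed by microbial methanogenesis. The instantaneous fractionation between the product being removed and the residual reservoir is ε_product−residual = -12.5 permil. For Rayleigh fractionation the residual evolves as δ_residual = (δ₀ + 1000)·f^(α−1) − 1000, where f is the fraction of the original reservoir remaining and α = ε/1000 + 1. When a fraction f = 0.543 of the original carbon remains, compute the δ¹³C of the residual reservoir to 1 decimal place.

Rayleigh residual: δ_res = (δ₀ + 1000)·f^(α−1) − 1000
α = ε/1000 + 1 = 0.98750, so α − 1 = -0.01250
f^(α−1) = 0.543^(-0.01250) = 1.007662
δ_res = (-17.9 + 1000) × 1.007662 − 1000 = 989.625 − 1000 = -10.37 permil

-10.4 permil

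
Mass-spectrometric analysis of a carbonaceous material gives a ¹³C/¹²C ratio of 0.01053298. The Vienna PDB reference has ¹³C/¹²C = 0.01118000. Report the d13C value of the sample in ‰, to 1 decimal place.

-57.9‰

d13C = (R_sample / R_standard − 1) × 1000
R_sample / R_standard = 0.01053298 / 0.01118000 = 0.942127
d13C = (0.942127 − 1) × 1000 = -57.87‰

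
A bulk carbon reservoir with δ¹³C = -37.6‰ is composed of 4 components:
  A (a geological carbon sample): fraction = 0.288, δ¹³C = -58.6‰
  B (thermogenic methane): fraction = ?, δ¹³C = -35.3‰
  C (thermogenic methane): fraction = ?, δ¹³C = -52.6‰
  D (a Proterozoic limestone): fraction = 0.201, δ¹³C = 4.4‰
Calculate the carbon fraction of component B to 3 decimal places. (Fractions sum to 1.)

Let f_B and f_C be the unknown fractions; fractions sum to 1 so f_B + f_C = 0.511.
Mass balance: Σ fᵢ·δᵢ = δ_bulk ⇒ f_B·(-35.3) + f_C·(-52.6) = -37.6 − (-15.992) = -21.608
Substitute f_C = 0.511 − f_B:
f_B·(-35.3 − -52.6) = -21.608 − 0.511×(-52.6) = 5.271
f_B = 5.271 / 17.3 = 0.3047

0.305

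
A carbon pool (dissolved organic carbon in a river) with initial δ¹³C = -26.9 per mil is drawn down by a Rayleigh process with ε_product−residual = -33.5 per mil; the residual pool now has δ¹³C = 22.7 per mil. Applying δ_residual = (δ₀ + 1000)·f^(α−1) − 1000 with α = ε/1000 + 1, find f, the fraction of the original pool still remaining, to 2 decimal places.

α − 1 = ε/1000 = -0.0335
(δ_res + 1000)/(δ₀ + 1000) = (22.7 + 1000)/(-26.9 + 1000) = 1022.7/973.1 = 1.050971
f = 1.050971^(1/-0.0335) = exp(ln(1.050971)/-0.0335) = exp(0.04971/-0.0335)
f = exp(-1.4840) = 0.2267

0.23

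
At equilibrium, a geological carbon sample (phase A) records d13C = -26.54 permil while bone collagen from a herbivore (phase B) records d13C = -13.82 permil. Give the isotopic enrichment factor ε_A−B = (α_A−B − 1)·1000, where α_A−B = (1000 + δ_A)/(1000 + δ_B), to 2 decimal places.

α_A−B = (1000 + -26.54) / (1000 + -13.82) = 973.46 / 986.18 = 0.987102
ε_A−B = (0.987102 − 1) × 1000 = -12.898 permil
(The approximation ε ≈ δ_A − δ_B would give -12.72 permil.)

-12.90 permil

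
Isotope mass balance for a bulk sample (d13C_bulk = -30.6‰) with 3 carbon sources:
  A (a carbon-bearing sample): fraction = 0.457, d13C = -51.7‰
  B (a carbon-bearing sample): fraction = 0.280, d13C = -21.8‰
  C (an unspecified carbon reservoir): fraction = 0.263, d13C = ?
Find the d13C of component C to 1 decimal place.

Isotope mass balance: δ_bulk = Σ fᵢ·δᵢ.
-30.6 = 0.457×(-51.7) + 0.280×(-21.8) + 0.263×δ_C
0.263·δ_C = -30.6 − (-29.731) = -0.869
δ_C = -0.869 / 0.263 = -3.30‰

-3.3‰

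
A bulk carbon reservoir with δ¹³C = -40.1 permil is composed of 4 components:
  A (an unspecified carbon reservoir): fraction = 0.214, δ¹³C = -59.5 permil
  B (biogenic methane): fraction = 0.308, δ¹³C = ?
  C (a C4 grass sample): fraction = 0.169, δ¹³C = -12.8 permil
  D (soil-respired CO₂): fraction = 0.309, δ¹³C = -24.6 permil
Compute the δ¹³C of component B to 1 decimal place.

-57.2 permil

Isotope mass balance: δ_bulk = Σ fᵢ·δᵢ.
-40.1 = 0.214×(-59.5) + 0.308×δ_B + 0.169×(-12.8) + 0.309×(-24.6)
0.308·δ_B = -40.1 − (-22.498) = -17.602
δ_B = -17.602 / 0.308 = -57.15 permil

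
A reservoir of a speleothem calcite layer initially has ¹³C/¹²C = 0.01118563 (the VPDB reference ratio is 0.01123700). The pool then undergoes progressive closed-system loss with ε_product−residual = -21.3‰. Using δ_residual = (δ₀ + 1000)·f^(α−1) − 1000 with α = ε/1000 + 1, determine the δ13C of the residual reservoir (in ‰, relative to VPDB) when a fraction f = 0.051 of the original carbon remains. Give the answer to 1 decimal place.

60.6‰

δ₀ = (0.01118563/0.01123700 − 1)×1000 = (0.995428 − 1)×1000 = -4.572‰
α − 1 = ε/1000 = -0.0213
f^(α−1) = 0.051^(-0.0213) = 1.065439
δ_res = (-4.572 + 1000) × 1.065439 − 1000 = 1060.569 − 1000 = 60.57‰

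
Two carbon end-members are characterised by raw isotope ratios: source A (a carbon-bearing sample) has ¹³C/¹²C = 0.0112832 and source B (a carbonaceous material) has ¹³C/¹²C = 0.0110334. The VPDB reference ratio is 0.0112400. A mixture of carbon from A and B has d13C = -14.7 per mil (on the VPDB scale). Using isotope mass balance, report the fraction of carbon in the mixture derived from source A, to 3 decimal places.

δ_A = (0.0112832/0.0112400 − 1)×1000 = (1.003843 − 1)×1000 = 3.843 per mil
δ_B = (0.0110334/0.0112400 − 1)×1000 = (0.981619 − 1)×1000 = -18.381 per mil
f_A = (δ_mix − δ_B)/(δ_A − δ_B) = (-14.7 − (-18.381))/(3.843 − (-18.381))
f_A = 3.681 / 22.224 = 0.1656

0.166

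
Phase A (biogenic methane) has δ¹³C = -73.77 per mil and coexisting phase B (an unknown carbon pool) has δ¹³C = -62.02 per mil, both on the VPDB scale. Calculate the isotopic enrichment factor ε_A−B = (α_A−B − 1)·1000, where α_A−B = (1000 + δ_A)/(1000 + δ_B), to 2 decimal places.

-12.53 per mil

α_A−B = (1000 + -73.77) / (1000 + -62.02) = 926.23 / 937.98 = 0.987473
ε_A−B = (0.987473 − 1) × 1000 = -12.527 per mil
(The approximation ε ≈ δ_A − δ_B would give -11.75 per mil.)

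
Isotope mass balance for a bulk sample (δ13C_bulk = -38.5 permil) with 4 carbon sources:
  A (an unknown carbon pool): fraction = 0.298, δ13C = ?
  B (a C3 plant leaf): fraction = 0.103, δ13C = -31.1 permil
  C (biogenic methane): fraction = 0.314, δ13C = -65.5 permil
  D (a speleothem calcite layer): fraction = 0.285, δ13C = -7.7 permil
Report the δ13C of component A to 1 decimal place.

-42.1 permil

Isotope mass balance: δ_bulk = Σ fᵢ·δᵢ.
-38.5 = 0.298×δ_A + 0.103×(-31.1) + 0.314×(-65.5) + 0.285×(-7.7)
0.298·δ_A = -38.5 − (-25.965) = -12.535
δ_A = -12.535 / 0.298 = -42.06 permil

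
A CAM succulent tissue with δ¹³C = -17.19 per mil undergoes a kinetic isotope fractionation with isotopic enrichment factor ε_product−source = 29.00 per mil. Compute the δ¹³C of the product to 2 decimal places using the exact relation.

To first order, δ_product ≈ δ_source + ε = 11.81 per mil.
Exactly, δ_product = (δ_source + 1000)·(ε/1000 + 1) − 1000.
δ_product = (-17.19 + 1000) × (29.00/1000 + 1) − 1000
δ_product = 11.311 per mil

11.31 per mil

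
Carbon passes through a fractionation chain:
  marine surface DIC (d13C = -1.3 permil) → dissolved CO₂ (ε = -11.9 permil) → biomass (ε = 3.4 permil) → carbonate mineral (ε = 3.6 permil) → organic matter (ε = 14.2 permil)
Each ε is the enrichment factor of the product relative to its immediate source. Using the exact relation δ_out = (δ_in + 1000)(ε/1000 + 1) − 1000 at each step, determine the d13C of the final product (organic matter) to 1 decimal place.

step 1: δ = (-1.30 + 1000)·(-11.9/1000 + 1) − 1000 = -13.18 permil
step 2: δ = (-13.18 + 1000)·(3.4/1000 + 1) − 1000 = -9.83 permil
step 3: δ = (-9.83 + 1000)·(3.6/1000 + 1) − 1000 = -6.26 permil
step 4: δ = (-6.26 + 1000)·(14.2/1000 + 1) − 1000 = 7.85 permil

7.8 permil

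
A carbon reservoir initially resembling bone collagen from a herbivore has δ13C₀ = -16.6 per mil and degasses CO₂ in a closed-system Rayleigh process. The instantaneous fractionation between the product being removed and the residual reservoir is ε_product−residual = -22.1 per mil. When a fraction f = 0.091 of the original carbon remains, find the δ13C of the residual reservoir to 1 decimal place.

36.9 per mil

Rayleigh residual: δ_res = (δ₀ + 1000)·f^(α−1) − 1000
α = ε/1000 + 1 = 0.97790, so α − 1 = -0.02210
f^(α−1) = 0.091^(-0.02210) = 1.054399
δ_res = (-16.6 + 1000) × 1.054399 − 1000 = 1036.896 − 1000 = 36.90 per mil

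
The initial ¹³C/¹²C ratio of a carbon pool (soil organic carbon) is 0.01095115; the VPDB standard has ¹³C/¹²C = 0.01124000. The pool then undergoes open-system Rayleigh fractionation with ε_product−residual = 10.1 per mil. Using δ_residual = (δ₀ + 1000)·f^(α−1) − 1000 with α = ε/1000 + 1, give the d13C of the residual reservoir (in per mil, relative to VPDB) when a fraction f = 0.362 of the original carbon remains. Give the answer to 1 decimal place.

δ₀ = (0.01095115/0.01124000 − 1)×1000 = (0.974302 − 1)×1000 = -25.698 per mil
α − 1 = ε/1000 = 0.0101
f^(α−1) = 0.362^(0.0101) = 0.989790
δ_res = (-25.698 + 1000) × 0.989790 − 1000 = 964.354 − 1000 = -35.65 per mil

-35.6 per mil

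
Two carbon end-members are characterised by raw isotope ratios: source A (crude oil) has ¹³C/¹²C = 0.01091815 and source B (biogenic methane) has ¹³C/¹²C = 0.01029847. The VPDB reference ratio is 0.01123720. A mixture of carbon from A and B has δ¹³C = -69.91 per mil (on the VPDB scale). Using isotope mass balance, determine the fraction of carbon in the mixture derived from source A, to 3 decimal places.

0.247

δ_A = (0.01091815/0.01123720 − 1)×1000 = (0.971608 − 1)×1000 = -28.392 per mil
δ_B = (0.01029847/0.01123720 − 1)×1000 = (0.916462 − 1)×1000 = -83.538 per mil
f_A = (δ_mix − δ_B)/(δ_A − δ_B) = (-69.91 − (-83.538))/(-28.392 − (-83.538))
f_A = 13.628 / 55.145 = 0.2471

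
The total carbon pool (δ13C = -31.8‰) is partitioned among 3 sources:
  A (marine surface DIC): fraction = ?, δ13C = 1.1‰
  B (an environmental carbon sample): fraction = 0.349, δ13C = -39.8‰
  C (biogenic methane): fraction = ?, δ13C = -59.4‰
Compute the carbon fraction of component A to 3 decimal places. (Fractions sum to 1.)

Let f_A and f_C be the unknown fractions; fractions sum to 1 so f_A + f_C = 0.651.
Mass balance: Σ fᵢ·δᵢ = δ_bulk ⇒ f_A·(1.1) + f_C·(-59.4) = -31.8 − (-13.890) = -17.910
Substitute f_C = 0.651 − f_A:
f_A·(1.1 − -59.4) = -17.910 − 0.651×(-59.4) = 20.760
f_A = 20.760 / 60.5 = 0.3431

0.343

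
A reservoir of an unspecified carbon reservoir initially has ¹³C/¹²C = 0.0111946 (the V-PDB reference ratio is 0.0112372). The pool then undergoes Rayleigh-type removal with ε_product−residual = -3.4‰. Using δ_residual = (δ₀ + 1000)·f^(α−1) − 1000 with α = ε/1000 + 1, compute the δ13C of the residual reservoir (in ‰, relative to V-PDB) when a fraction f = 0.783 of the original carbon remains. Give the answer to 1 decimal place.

-3.0‰

δ₀ = (0.0111946/0.0112372 − 1)×1000 = (0.996209 − 1)×1000 = -3.791‰
α − 1 = ε/1000 = -0.0034
f^(α−1) = 0.783^(-0.0034) = 1.000832
δ_res = (-3.791 + 1000) × 1.000832 − 1000 = 997.038 − 1000 = -2.96‰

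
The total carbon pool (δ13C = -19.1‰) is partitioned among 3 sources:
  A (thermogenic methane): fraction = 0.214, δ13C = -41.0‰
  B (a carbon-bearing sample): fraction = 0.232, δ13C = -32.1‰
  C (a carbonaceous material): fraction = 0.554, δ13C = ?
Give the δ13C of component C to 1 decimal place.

-5.2‰

Isotope mass balance: δ_bulk = Σ fᵢ·δᵢ.
-19.1 = 0.214×(-41.0) + 0.232×(-32.1) + 0.554×δ_C
0.554·δ_C = -19.1 − (-16.221) = -2.879
δ_C = -2.879 / 0.554 = -5.20‰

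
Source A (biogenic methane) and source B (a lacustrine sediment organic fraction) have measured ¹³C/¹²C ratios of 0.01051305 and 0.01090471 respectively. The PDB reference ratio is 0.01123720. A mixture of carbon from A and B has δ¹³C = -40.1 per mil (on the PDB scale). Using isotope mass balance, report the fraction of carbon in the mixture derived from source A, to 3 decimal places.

δ_A = (0.01051305/0.01123720 − 1)×1000 = (0.935558 − 1)×1000 = -64.442 per mil
δ_B = (0.01090471/0.01123720 − 1)×1000 = (0.970412 − 1)×1000 = -29.588 per mil
f_A = (δ_mix − δ_B)/(δ_A − δ_B) = (-40.1 − (-29.588))/(-64.442 − (-29.588))
f_A = -10.512 / -34.854 = 0.3016

0.302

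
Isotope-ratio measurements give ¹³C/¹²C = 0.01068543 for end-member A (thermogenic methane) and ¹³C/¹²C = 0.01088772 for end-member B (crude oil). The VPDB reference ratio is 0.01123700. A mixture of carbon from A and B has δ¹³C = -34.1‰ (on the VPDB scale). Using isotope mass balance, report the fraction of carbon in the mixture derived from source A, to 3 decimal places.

0.168

δ_A = (0.01068543/0.01123700 − 1)×1000 = (0.950915 − 1)×1000 = -49.085‰
δ_B = (0.01088772/0.01123700 − 1)×1000 = (0.968917 − 1)×1000 = -31.083‰
f_A = (δ_mix − δ_B)/(δ_A − δ_B) = (-34.1 − (-31.083))/(-49.085 − (-31.083))
f_A = -3.017 / -18.002 = 0.1676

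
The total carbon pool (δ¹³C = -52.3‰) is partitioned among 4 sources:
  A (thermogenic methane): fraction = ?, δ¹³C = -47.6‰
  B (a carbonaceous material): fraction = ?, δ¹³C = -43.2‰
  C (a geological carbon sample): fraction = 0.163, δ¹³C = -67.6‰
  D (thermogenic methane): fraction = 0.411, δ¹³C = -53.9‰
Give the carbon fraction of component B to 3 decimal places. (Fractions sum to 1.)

0.261

Let f_B and f_A be the unknown fractions; fractions sum to 1 so f_B + f_A = 0.426.
Mass balance: Σ fᵢ·δᵢ = δ_bulk ⇒ f_B·(-43.2) + f_A·(-47.6) = -52.3 − (-33.172) = -19.128
Substitute f_A = 0.426 − f_B:
f_B·(-43.2 − -47.6) = -19.128 − 0.426×(-47.6) = 1.149
f_B = 1.149 / 4.4 = 0.2612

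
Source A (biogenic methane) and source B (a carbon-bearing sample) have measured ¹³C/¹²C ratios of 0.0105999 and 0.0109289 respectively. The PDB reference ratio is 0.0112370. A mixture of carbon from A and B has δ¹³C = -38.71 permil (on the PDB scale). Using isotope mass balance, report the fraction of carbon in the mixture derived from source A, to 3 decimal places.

0.386

δ_A = (0.0105999/0.0112370 − 1)×1000 = (0.943303 − 1)×1000 = -56.697 permil
δ_B = (0.0109289/0.0112370 − 1)×1000 = (0.972582 − 1)×1000 = -27.418 permil
f_A = (δ_mix − δ_B)/(δ_A − δ_B) = (-38.71 − (-27.418))/(-56.697 − (-27.418))
f_A = -11.292 / -29.278 = 0.3857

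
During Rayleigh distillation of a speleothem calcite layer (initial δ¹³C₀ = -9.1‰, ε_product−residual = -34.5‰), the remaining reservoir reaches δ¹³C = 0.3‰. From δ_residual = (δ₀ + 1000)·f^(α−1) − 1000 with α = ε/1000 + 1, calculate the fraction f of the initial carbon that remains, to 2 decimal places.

α − 1 = ε/1000 = -0.0345
(δ_res + 1000)/(δ₀ + 1000) = (0.3 + 1000)/(-9.1 + 1000) = 1000.3/990.9 = 1.009486
f = 1.009486^(1/-0.0345) = exp(ln(1.009486)/-0.0345) = exp(0.00944/-0.0345)
f = exp(-0.2737) = 0.7606

0.76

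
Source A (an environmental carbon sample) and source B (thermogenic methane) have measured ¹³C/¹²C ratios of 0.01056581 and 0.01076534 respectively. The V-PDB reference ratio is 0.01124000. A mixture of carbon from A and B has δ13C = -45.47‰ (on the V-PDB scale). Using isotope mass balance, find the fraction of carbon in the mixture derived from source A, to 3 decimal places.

0.183

δ_A = (0.01056581/0.01124000 − 1)×1000 = (0.940019 − 1)×1000 = -59.981‰
δ_B = (0.01076534/0.01124000 − 1)×1000 = (0.957770 − 1)×1000 = -42.230‰
f_A = (δ_mix − δ_B)/(δ_A − δ_B) = (-45.47 − (-42.230))/(-59.981 − (-42.230))
f_A = -3.240 / -17.752 = 0.1825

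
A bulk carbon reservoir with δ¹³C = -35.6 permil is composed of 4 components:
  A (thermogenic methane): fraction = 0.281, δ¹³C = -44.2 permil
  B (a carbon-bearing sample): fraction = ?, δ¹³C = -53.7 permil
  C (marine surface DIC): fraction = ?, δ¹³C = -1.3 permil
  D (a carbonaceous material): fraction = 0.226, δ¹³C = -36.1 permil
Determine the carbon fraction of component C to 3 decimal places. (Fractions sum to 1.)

0.219

Let f_C and f_B be the unknown fractions; fractions sum to 1 so f_C + f_B = 0.493.
Mass balance: Σ fᵢ·δᵢ = δ_bulk ⇒ f_C·(-1.3) + f_B·(-53.7) = -35.6 − (-20.579) = -15.021
Substitute f_B = 0.493 − f_C:
f_C·(-1.3 − -53.7) = -15.021 − 0.493×(-53.7) = 11.453
f_C = 11.453 / 52.4 = 0.2186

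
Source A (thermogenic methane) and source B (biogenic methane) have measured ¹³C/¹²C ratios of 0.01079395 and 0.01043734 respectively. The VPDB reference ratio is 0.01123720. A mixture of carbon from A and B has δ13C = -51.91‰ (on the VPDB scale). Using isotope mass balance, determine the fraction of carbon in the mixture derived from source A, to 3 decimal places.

0.607

δ_A = (0.01079395/0.01123720 − 1)×1000 = (0.960555 − 1)×1000 = -39.445‰
δ_B = (0.01043734/0.01123720 − 1)×1000 = (0.928820 − 1)×1000 = -71.180‰
f_A = (δ_mix − δ_B)/(δ_A − δ_B) = (-51.91 − (-71.180))/(-39.445 − (-71.180))
f_A = 19.270 / 31.735 = 0.6072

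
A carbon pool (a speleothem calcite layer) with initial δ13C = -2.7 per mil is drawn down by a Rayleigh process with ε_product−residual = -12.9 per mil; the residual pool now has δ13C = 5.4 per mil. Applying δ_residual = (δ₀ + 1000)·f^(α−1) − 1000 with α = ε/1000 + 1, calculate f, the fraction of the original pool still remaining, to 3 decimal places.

α − 1 = ε/1000 = -0.0129
(δ_res + 1000)/(δ₀ + 1000) = (5.4 + 1000)/(-2.7 + 1000) = 1005.4/997.3 = 1.008122
f = 1.008122^(1/-0.0129) = exp(ln(1.008122)/-0.0129) = exp(0.00809/-0.0129)
f = exp(-0.6271) = 0.5342

0.534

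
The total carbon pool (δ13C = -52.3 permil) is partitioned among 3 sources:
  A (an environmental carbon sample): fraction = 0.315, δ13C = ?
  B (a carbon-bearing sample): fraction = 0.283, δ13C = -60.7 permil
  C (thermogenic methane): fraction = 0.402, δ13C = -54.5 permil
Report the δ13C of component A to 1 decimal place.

Isotope mass balance: δ_bulk = Σ fᵢ·δᵢ.
-52.3 = 0.315×δ_A + 0.283×(-60.7) + 0.402×(-54.5)
0.315·δ_A = -52.3 − (-39.087) = -13.213
δ_A = -13.213 / 0.315 = -41.95 permil

-41.9 permil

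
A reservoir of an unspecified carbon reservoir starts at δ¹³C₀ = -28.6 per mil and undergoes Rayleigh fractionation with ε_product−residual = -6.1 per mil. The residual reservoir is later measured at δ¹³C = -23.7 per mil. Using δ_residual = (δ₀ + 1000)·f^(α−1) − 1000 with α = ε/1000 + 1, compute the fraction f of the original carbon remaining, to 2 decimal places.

α − 1 = ε/1000 = -0.0061
(δ_res + 1000)/(δ₀ + 1000) = (-23.7 + 1000)/(-28.6 + 1000) = 976.3/971.4 = 1.005044
f = 1.005044^(1/-0.0061) = exp(ln(1.005044)/-0.0061) = exp(0.00503/-0.0061)
f = exp(-0.8249) = 0.4383

0.44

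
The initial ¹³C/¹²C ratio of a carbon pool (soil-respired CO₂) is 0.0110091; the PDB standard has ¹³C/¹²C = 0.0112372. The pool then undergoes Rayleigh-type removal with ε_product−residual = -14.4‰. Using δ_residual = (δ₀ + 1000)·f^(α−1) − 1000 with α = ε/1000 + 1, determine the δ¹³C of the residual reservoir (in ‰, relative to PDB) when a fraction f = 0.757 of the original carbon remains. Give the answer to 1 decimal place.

δ₀ = (0.0110091/0.0112372 − 1)×1000 = (0.979701 − 1)×1000 = -20.299‰
α − 1 = ε/1000 = -0.0144
f^(α−1) = 0.757^(-0.0144) = 1.004017
δ_res = (-20.299 + 1000) × 1.004017 − 1000 = 983.637 − 1000 = -16.36‰

-16.4‰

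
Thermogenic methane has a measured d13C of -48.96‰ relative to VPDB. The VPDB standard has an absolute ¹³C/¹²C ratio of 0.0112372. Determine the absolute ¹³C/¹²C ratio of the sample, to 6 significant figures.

0.0106870

R_sample = R_standard × (d13C/1000 + 1)
R_sample = 0.0112372 × (-48.96/1000 + 1) = 0.0112372 × 0.951040
R_sample = 0.0106870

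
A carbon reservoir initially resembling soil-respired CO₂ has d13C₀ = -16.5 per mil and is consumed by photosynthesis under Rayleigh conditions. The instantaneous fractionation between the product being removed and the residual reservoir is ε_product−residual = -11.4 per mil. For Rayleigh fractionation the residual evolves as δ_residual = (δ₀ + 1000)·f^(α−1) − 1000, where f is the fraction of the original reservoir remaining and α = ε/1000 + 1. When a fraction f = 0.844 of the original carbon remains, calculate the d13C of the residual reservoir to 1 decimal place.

Rayleigh residual: δ_res = (δ₀ + 1000)·f^(α−1) − 1000
α = ε/1000 + 1 = 0.98860, so α − 1 = -0.01140
f^(α−1) = 0.844^(-0.01140) = 1.001935
δ_res = (-16.5 + 1000) × 1.001935 − 1000 = 985.403 − 1000 = -14.60 per mil

-14.6 per mil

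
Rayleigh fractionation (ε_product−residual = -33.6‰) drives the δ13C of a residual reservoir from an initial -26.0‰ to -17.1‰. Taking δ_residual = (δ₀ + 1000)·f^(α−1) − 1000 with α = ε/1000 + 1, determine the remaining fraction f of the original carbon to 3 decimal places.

α − 1 = ε/1000 = -0.0336
(δ_res + 1000)/(δ₀ + 1000) = (-17.1 + 1000)/(-26.0 + 1000) = 982.9/974.0 = 1.009138
f = 1.009138^(1/-0.0336) = exp(ln(1.009138)/-0.0336) = exp(0.00910/-0.0336)
f = exp(-0.2707) = 0.7628

0.763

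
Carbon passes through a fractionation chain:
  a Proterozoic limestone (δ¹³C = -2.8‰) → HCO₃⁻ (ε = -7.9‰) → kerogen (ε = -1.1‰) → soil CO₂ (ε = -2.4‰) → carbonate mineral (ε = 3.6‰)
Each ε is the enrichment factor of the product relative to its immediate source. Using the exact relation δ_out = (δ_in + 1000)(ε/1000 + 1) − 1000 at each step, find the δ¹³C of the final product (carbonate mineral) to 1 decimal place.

-10.6‰

step 1: δ = (-2.80 + 1000)·(-7.9/1000 + 1) − 1000 = -10.68‰
step 2: δ = (-10.68 + 1000)·(-1.1/1000 + 1) − 1000 = -11.77‰
step 3: δ = (-11.77 + 1000)·(-2.4/1000 + 1) − 1000 = -14.14‰
step 4: δ = (-14.14 + 1000)·(3.6/1000 + 1) − 1000 = -10.59‰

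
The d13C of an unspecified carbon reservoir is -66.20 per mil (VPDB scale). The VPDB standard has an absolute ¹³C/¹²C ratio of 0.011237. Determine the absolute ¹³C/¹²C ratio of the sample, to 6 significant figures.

R_sample = R_standard × (d13C/1000 + 1)
R_sample = 0.011237 × (-66.20/1000 + 1) = 0.011237 × 0.933800
R_sample = 0.0104931

0.0104931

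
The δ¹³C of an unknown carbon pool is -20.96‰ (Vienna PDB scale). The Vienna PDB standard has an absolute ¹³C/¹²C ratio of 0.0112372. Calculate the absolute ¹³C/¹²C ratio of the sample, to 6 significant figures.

0.0110017

R_sample = R_standard × (δ¹³C/1000 + 1)
R_sample = 0.0112372 × (-20.96/1000 + 1) = 0.0112372 × 0.979040
R_sample = 0.0110017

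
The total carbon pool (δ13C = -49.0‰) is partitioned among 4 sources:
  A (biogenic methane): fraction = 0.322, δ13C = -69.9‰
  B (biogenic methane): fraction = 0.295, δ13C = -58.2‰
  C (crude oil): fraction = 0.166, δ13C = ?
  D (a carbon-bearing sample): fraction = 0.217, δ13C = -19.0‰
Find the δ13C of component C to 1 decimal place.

Isotope mass balance: δ_bulk = Σ fᵢ·δᵢ.
-49.0 = 0.322×(-69.9) + 0.295×(-58.2) + 0.166×δ_C + 0.217×(-19.0)
0.166·δ_C = -49.0 − (-43.800) = -5.200
δ_C = -5.200 / 0.166 = -31.33‰

-31.3‰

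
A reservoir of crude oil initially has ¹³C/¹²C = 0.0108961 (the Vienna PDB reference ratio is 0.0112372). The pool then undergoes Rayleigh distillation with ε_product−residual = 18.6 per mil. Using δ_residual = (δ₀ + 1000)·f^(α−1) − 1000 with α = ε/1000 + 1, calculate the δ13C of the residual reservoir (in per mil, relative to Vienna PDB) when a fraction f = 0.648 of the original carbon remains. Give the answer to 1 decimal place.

-38.1 per mil

δ₀ = (0.0108961/0.0112372 − 1)×1000 = (0.969645 − 1)×1000 = -30.355 per mil
α − 1 = ε/1000 = 0.0186
f^(α−1) = 0.648^(0.0186) = 0.991963
δ_res = (-30.355 + 1000) × 0.991963 − 1000 = 961.852 − 1000 = -38.15 per mil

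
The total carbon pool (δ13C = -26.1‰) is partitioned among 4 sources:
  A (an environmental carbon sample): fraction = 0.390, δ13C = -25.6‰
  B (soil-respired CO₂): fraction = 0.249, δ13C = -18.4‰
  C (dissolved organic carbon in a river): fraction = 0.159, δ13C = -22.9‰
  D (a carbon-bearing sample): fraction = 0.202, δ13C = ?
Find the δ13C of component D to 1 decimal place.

Isotope mass balance: δ_bulk = Σ fᵢ·δᵢ.
-26.1 = 0.390×(-25.6) + 0.249×(-18.4) + 0.159×(-22.9) + 0.202×δ_D
0.202·δ_D = -26.1 − (-18.207) = -7.893
δ_D = -7.893 / 0.202 = -39.08‰

-39.1‰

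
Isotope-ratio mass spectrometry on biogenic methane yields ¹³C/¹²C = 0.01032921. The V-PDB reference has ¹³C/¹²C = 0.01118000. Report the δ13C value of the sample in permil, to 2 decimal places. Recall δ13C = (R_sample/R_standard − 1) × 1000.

δ13C = (R_sample / R_standard − 1) × 1000
R_sample / R_standard = 0.01032921 / 0.01118000 = 0.923901
δ13C = (0.923901 − 1) × 1000 = -76.099 permil

-76.10 permil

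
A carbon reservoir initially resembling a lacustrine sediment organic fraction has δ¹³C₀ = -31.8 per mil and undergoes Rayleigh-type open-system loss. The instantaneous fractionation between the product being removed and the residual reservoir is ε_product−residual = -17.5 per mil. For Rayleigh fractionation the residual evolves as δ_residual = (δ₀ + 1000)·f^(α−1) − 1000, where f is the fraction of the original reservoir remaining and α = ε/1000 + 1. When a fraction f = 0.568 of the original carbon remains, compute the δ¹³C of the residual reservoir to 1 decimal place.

Rayleigh residual: δ_res = (δ₀ + 1000)·f^(α−1) − 1000
α = ε/1000 + 1 = 0.98250, so α − 1 = -0.01750
f^(α−1) = 0.568^(-0.01750) = 1.009948
δ_res = (-31.8 + 1000) × 1.009948 − 1000 = 977.831 − 1000 = -22.17 per mil

-22.2 per mil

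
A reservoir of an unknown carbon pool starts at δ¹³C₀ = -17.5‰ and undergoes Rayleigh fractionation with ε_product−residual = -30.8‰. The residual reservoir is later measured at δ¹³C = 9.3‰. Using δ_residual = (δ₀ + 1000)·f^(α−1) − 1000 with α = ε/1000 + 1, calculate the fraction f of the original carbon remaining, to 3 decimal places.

α − 1 = ε/1000 = -0.0308
(δ_res + 1000)/(δ₀ + 1000) = (9.3 + 1000)/(-17.5 + 1000) = 1009.3/982.5 = 1.027277
f = 1.027277^(1/-0.0308) = exp(ln(1.027277)/-0.0308) = exp(0.02691/-0.0308)
f = exp(-0.8738) = 0.4174

0.417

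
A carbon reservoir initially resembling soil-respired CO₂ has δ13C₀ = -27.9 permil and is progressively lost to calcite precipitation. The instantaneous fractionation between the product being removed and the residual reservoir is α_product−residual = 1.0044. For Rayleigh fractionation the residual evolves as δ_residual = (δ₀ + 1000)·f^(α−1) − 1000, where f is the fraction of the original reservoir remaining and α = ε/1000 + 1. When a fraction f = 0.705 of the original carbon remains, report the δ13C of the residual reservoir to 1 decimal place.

-29.4 permil

Rayleigh residual: δ_res = (δ₀ + 1000)·f^(α−1) − 1000
α − 1 = 0.00440
f^(α−1) = 0.705^(0.00440) = 0.998463
δ_res = (-27.9 + 1000) × 0.998463 − 1000 = 970.606 − 1000 = -29.39 permil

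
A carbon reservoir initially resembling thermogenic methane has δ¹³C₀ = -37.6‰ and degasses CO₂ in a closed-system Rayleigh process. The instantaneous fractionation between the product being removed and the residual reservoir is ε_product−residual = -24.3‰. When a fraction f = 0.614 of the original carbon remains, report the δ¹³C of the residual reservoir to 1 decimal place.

-26.1‰

Rayleigh residual: δ_res = (δ₀ + 1000)·f^(α−1) − 1000
α = ε/1000 + 1 = 0.97570, so α − 1 = -0.02430
f^(α−1) = 0.614^(-0.02430) = 1.011923
δ_res = (-37.6 + 1000) × 1.011923 − 1000 = 973.875 − 1000 = -26.13‰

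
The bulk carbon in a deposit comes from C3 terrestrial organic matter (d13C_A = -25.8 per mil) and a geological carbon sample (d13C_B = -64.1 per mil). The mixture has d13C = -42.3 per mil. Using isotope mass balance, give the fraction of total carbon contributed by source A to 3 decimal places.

0.569

δ_mix = f_A·δ_A + (1 − f_A)·δ_B  ⇒  f_A = (δ_mix − δ_B)/(δ_A − δ_B)
f_A = (-42.3 − (-64.1)) / (-25.8 − (-64.1))
f_A = 21.8 / 38.3 = 0.5692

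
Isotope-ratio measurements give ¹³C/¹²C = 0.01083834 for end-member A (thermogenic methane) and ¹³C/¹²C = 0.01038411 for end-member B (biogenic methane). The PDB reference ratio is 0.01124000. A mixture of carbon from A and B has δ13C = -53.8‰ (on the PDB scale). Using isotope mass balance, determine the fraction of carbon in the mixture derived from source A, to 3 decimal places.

δ_A = (0.01083834/0.01124000 − 1)×1000 = (0.964265 − 1)×1000 = -35.735‰
δ_B = (0.01038411/0.01124000 − 1)×1000 = (0.923853 − 1)×1000 = -76.147‰
f_A = (δ_mix − δ_B)/(δ_A − δ_B) = (-53.8 − (-76.147))/(-35.735 − (-76.147))
f_A = 22.347 / 40.412 = 0.5530

0.553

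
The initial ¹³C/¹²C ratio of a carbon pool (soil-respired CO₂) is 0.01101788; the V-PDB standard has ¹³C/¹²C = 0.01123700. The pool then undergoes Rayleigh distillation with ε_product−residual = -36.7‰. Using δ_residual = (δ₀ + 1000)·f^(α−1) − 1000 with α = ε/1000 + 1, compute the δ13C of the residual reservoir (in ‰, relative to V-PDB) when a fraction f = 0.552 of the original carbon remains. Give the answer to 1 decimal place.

2.1‰

δ₀ = (0.01101788/0.01123700 − 1)×1000 = (0.980500 − 1)×1000 = -19.500‰
α − 1 = ε/1000 = -0.0367
f^(α−1) = 0.552^(-0.0367) = 1.022047
δ_res = (-19.500 + 1000) × 1.022047 − 1000 = 1002.117 − 1000 = 2.12‰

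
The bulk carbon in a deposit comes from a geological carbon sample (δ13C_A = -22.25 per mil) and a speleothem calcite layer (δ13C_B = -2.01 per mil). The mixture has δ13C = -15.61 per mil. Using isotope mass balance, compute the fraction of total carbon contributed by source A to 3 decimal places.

δ_mix = f_A·δ_A + (1 − f_A)·δ_B  ⇒  f_A = (δ_mix − δ_B)/(δ_A − δ_B)
f_A = (-15.61 − (-2.01)) / (-22.25 − (-2.01))
f_A = -13.60 / -20.24 = 0.6719

0.672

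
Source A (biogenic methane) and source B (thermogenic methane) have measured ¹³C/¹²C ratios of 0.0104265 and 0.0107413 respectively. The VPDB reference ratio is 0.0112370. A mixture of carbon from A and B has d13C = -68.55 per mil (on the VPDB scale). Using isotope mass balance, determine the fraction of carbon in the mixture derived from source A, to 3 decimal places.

δ_A = (0.0104265/0.0112370 − 1)×1000 = (0.927872 − 1)×1000 = -72.128 per mil
δ_B = (0.0107413/0.0112370 − 1)×1000 = (0.955887 − 1)×1000 = -44.113 per mil
f_A = (δ_mix − δ_B)/(δ_A − δ_B) = (-68.55 − (-44.113))/(-72.128 − (-44.113))
f_A = -24.437 / -28.015 = 0.8723

0.872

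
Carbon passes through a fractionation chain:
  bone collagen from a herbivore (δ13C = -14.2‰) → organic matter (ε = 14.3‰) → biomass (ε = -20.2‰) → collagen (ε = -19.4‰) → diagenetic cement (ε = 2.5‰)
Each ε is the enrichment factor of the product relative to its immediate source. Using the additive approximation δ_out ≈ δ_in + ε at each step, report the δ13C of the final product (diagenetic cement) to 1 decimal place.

step 1: δ ≈ -14.2 + (14.3) = 0.1‰
step 2: δ ≈ 0.1 + (-20.2) = -20.1‰
step 3: δ ≈ -20.1 + (-19.4) = -39.5‰
step 4: δ ≈ -39.5 + (2.5) = -37.0‰

-37.0‰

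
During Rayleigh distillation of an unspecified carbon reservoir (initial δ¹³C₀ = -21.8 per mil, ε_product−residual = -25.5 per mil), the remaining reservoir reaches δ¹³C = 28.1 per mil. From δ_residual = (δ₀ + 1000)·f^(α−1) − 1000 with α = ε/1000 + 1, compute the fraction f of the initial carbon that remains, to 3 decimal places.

α − 1 = ε/1000 = -0.0255
(δ_res + 1000)/(δ₀ + 1000) = (28.1 + 1000)/(-21.8 + 1000) = 1028.1/978.2 = 1.051012
f = 1.051012^(1/-0.0255) = exp(ln(1.051012)/-0.0255) = exp(0.04975/-0.0255)
f = exp(-1.9511) = 0.1421

0.142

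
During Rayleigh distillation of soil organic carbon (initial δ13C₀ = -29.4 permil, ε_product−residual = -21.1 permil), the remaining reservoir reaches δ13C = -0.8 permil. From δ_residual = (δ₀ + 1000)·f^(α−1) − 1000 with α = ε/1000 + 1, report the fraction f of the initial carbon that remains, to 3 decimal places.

α − 1 = ε/1000 = -0.0211
(δ_res + 1000)/(δ₀ + 1000) = (-0.8 + 1000)/(-29.4 + 1000) = 999.2/970.6 = 1.029466
f = 1.029466^(1/-0.0211) = exp(ln(1.029466)/-0.0211) = exp(0.02904/-0.0211)
f = exp(-1.3763) = 0.2525

0.253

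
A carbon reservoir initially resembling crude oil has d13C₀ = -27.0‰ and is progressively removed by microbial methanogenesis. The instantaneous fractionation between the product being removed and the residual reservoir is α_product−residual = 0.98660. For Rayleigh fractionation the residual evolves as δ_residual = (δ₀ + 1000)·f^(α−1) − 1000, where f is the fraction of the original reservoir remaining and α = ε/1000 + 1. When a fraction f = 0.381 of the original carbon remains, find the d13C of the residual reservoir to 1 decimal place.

-14.3‰

Rayleigh residual: δ_res = (δ₀ + 1000)·f^(α−1) − 1000
α − 1 = -0.01340
f^(α−1) = 0.381^(-0.01340) = 1.013014
δ_res = (-27.0 + 1000) × 1.013014 − 1000 = 985.663 − 1000 = -14.34‰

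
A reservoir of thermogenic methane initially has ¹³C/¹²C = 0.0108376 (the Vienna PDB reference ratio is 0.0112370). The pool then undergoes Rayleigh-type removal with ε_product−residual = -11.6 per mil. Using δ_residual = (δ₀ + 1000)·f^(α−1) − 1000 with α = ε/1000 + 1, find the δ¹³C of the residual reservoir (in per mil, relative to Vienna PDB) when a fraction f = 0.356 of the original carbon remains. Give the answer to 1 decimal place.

δ₀ = (0.0108376/0.0112370 − 1)×1000 = (0.964457 − 1)×1000 = -35.543 per mil
α − 1 = ε/1000 = -0.0116
f^(α−1) = 0.356^(-0.0116) = 1.012053
δ_res = (-35.543 + 1000) × 1.012053 − 1000 = 976.081 − 1000 = -23.92 per mil

-23.9 per mil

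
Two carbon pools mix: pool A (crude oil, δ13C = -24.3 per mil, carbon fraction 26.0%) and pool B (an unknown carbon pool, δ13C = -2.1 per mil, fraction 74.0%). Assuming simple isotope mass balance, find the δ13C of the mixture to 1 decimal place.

-7.9 per mil

δ_mix = f_A·δ_A + f_B·δ_B
δ_mix = 0.260 × (-24.3) + 0.740 × (-2.1)
δ_mix = -6.32 + -1.55 = -7.87 per mil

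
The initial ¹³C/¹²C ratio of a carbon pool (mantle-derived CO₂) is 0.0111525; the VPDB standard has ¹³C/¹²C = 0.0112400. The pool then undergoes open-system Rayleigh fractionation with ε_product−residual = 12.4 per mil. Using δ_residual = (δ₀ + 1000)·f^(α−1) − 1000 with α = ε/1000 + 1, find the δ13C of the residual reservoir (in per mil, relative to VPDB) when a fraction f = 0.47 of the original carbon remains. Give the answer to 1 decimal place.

δ₀ = (0.0111525/0.0112400 − 1)×1000 = (0.992215 − 1)×1000 = -7.785 per mil
α − 1 = ε/1000 = 0.0124
f^(α−1) = 0.47^(0.0124) = 0.990681
δ_res = (-7.785 + 1000) × 0.990681 − 1000 = 982.969 − 1000 = -17.03 per mil

-17.0 per mil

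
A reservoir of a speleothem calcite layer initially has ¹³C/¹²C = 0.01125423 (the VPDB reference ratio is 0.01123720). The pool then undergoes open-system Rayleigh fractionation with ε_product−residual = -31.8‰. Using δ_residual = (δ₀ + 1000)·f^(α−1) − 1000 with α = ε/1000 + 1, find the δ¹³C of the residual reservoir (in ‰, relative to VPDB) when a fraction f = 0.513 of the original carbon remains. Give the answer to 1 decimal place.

23.0‰

δ₀ = (0.01125423/0.01123720 − 1)×1000 = (1.001516 − 1)×1000 = 1.516‰
α − 1 = ε/1000 = -0.0318
f^(α−1) = 0.513^(-0.0318) = 1.021453
δ_res = (1.516 + 1000) × 1.021453 − 1000 = 1023.001 − 1000 = 23.00‰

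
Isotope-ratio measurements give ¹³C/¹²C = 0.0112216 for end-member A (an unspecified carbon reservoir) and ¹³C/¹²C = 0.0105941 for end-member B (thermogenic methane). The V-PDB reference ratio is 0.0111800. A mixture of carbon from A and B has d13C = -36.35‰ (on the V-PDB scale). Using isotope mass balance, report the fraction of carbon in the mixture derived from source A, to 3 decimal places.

δ_A = (0.0112216/0.0111800 − 1)×1000 = (1.003721 − 1)×1000 = 3.721‰
δ_B = (0.0105941/0.0111800 − 1)×1000 = (0.947594 − 1)×1000 = -52.406‰
f_A = (δ_mix − δ_B)/(δ_A − δ_B) = (-36.35 − (-52.406))/(3.721 − (-52.406))
f_A = 16.056 / 56.127 = 0.2861

0.286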